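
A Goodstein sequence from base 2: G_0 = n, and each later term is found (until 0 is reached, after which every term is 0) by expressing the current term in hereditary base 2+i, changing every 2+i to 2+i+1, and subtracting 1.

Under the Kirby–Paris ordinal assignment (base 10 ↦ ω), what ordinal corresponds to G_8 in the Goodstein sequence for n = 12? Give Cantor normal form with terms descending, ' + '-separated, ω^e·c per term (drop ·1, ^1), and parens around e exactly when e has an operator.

G_0=12  [base 2] 2^(2 + 1) + 2^2  →[2↦3]→  3^(3 + 1) + 3^3 = 108  −1 ⇒ G_1=107
G_1=107  [base 3] 3^(3 + 1) + 2·3^2 + 2·3 + 2  →[3↦4]→  4^(4 + 1) + 2·4^2 + 2·4 + 2 = 1066  −1 ⇒ G_2=1065
G_2=1065  [base 4] 4^(4 + 1) + 2·4^2 + 2·4 + 1  →[4↦5]→  5^(5 + 1) + 2·5^2 + 2·5 + 1 = 15686  −1 ⇒ G_3=15685
G_3=15685  [base 5] 5^(5 + 1) + 2·5^2 + 2·5  →[5↦6]→  6^(6 + 1) + 2·6^2 + 2·6 = 280020  −1 ⇒ G_4=280019
G_4=280019  [base 6] 6^(6 + 1) + 2·6^2 + 6 + 5  →[6↦7]→  7^(7 + 1) + 2·7^2 + 7 + 5 = 5764911  −1 ⇒ G_5=5764910
G_5=5764910  [base 7] 7^(7 + 1) + 2·7^2 + 7 + 4  →[7↦8]→  8^(8 + 1) + 2·8^2 + 8 + 4 = 134217868  −1 ⇒ G_6=134217867
G_6=134217867  [base 8] 8^(8 + 1) + 2·8^2 + 8 + 3  →[8↦9]→  9^(9 + 1) + 2·9^2 + 9 + 3 = 3486784575  −1 ⇒ G_7=3486784574
G_7=3486784574  [base 9] 9^(9 + 1) + 2·9^2 + 9 + 2  →[9↦10]→  10^(10 + 1) + 2·10^2 + 10 + 2 = 100000000212  −1 ⇒ G_8=100000000211

ω^(ω + 1) + ω^2·2 + ω + 1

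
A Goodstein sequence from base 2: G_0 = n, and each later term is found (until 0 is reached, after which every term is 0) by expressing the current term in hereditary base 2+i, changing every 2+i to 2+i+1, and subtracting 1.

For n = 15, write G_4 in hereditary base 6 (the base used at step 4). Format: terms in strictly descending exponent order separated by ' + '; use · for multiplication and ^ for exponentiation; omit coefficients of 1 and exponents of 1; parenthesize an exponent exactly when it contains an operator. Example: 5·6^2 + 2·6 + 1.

[0] 15 ≡ 2^(2 + 1) + 2^2 + 2 + 1 (base 2). Lift 3: 112. −1: 111.
[1] 111 ≡ 3^(3 + 1) + 3^3 + 3 (base 3). Lift 4: 1284. −1: 1283.
[2] 1283 ≡ 4^(4 + 1) + 4^4 + 3 (base 4). Lift 5: 18753. −1: 18752.
[3] 18752 ≡ 5^(5 + 1) + 5^5 + 2 (base 5). Lift 6: 326594. −1: 326593.
[4] 326593 ≡ 6^(6 + 1) + 6^6 + 1 (base 6). Lift 7: 6588345. −1: 6588344.

6^(6 + 1) + 6^6 + 1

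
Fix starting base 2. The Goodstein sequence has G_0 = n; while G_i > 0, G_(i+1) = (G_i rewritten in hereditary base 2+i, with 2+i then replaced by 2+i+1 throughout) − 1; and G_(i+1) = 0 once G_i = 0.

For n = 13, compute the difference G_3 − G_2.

14813

[0] 13 ≡ 2^(2 + 1) + 2^2 + 1 (base 2). Lift 3: 109. −1: 108.
[1] 108 ≡ 3^(3 + 1) + 3^3 (base 3). Lift 4: 1280. −1: 1279.
[2] 1279 ≡ 4^(4 + 1) + 3·4^3 + 3·4^2 + 3·4 + 3 (base 4). Lift 5: 16093. −1: 16092.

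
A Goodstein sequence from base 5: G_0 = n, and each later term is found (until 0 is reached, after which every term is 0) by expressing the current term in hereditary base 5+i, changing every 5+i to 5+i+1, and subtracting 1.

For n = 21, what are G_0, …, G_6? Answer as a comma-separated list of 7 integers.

base 5: 21 = 4·5 + 1; at 6: 4·6 + 1 = 25; next = 24
base 6: 24 = 4·6; at 7: 4·7 = 28; next = 27
base 7: 27 = 3·7 + 6; at 8: 3·8 + 6 = 30; next = 29
base 8: 29 = 3·8 + 5; at 9: 3·9 + 5 = 32; next = 31
base 9: 31 = 3·9 + 4; at 10: 3·10 + 4 = 34; next = 33
base 10: 33 = 3·10 + 3; at 11: 3·11 + 3 = 36; next = 35

21, 24, 27, 29, 31, 33, 35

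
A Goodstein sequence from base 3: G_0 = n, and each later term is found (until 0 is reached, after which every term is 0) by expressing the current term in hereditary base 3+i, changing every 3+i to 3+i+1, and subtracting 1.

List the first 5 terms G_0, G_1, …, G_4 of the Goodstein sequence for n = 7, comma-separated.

7, 8, 9, 9, 9

(0) 7|_3 = 2·3 + 1 ↦ 2·4 + 1|_4 = 9 ⇒ 8
(1) 8|_4 = 2·4 ↦ 2·5|_5 = 10 ⇒ 9
(2) 9|_5 = 5 + 4 ↦ 6 + 4|_6 = 10 ⇒ 9
(3) 9|_6 = 6 + 3 ↦ 7 + 3|_7 = 10 ⇒ 9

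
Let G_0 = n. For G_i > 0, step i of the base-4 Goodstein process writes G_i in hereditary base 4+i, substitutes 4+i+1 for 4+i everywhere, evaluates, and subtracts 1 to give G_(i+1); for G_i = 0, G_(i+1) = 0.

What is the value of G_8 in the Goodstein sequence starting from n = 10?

G_0 = 10. HB_4(10) = 2·4 + 2. Bump = 12. G_1 = 11.
G_1 = 11. HB_5(11) = 2·5 + 1. Bump = 13. G_2 = 12.
G_2 = 12. HB_6(12) = 2·6. Bump = 14. G_3 = 13.
G_3 = 13. HB_7(13) = 7 + 6. Bump = 14. G_4 = 13.
G_4 = 13. HB_8(13) = 8 + 5. Bump = 14. G_5 = 13.
G_5 = 13. HB_9(13) = 9 + 4. Bump = 14. G_6 = 13.
G_6 = 13. HB_10(13) = 10 + 3. Bump = 14. G_7 = 13.
G_7 = 13. HB_11(13) = 11 + 2. Bump = 14. G_8 = 13.

13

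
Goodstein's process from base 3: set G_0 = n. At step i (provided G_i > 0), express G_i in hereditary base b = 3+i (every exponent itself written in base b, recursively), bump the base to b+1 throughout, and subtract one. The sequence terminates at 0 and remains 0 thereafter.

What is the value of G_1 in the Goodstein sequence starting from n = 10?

16

G_0=10  [base 3] 3^2 + 1  →[3↦4]→  4^2 + 1 = 17  −1 ⇒ G_1=16
G_1=16  [base 4] 4^2  →[4↦5]→  5^2 = 25  −1 ⇒ G_2=24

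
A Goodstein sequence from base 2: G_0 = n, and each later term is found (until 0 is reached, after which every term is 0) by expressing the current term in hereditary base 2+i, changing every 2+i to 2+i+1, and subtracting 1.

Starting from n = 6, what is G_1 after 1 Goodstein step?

base 2: 6 = 2^2 + 2; at 3: 3^3 + 3 = 30; next = 29
base 3: 29 = 3^3 + 2; at 4: 4^4 + 2 = 258; next = 257

29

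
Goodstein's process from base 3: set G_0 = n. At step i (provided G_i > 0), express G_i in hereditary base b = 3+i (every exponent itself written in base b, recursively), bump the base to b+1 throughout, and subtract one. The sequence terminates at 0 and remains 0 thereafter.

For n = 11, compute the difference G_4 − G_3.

4

(0) 11|_3 = 3^2 + 2 ↦ 4^2 + 2|_4 = 18 ⇒ 17
(1) 17|_4 = 4^2 + 1 ↦ 5^2 + 1|_5 = 26 ⇒ 25
(2) 25|_5 = 5^2 ↦ 6^2|_6 = 36 ⇒ 35
(3) 35|_6 = 5·6 + 5 ↦ 5·7 + 5|_7 = 40 ⇒ 39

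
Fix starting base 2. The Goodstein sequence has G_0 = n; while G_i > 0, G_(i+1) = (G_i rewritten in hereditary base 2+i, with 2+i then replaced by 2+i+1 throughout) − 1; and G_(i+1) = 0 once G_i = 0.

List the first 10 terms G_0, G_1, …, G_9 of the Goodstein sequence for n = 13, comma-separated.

13, 108, 1279, 16092, 280711, 5765998, 134219479, 3486786855, 100000003325, 3138428381103

step 0: 13 = 2^(2 + 1) + 2^2 + 1; sub 3 for 2: 3^(3 + 1) + 3^3 + 1; = 109; G_1 = 109−1 = 108
step 1: 108 = 3^(3 + 1) + 3^3; sub 4 for 3: 4^(4 + 1) + 4^4; = 1280; G_2 = 1280−1 = 1279
step 2: 1279 = 4^(4 + 1) + 3·4^3 + 3·4^2 + 3·4 + 3; sub 5 for 4: 5^(5 + 1) + 3·5^3 + 3·5^2 + 3·5 + 3; = 16093; G_3 = 16093−1 = 16092
step 3: 16092 = 5^(5 + 1) + 3·5^3 + 3·5^2 + 3·5 + 2; sub 6 for 5: 6^(6 + 1) + 3·6^3 + 3·6^2 + 3·6 + 2; = 280712; G_4 = 280712−1 = 280711
step 4: 280711 = 6^(6 + 1) + 3·6^3 + 3·6^2 + 3·6 + 1; sub 7 for 6: 7^(7 + 1) + 3·7^3 + 3·7^2 + 3·7 + 1; = 5765999; G_5 = 5765999−1 = 5765998
step 5: 5765998 = 7^(7 + 1) + 3·7^3 + 3·7^2 + 3·7; sub 8 for 7: 8^(8 + 1) + 3·8^3 + 3·8^2 + 3·8; = 134219480; G_6 = 134219480−1 = 134219479
step 6: 134219479 = 8^(8 + 1) + 3·8^3 + 3·8^2 + 2·8 + 7; sub 9 for 8: 9^(9 + 1) + 3·9^3 + 3·9^2 + 2·9 + 7; = 3486786856; G_7 = 3486786856−1 = 3486786855
step 7: 3486786855 = 9^(9 + 1) + 3·9^3 + 3·9^2 + 2·9 + 6; sub 10 for 9: 10^(10 + 1) + 3·10^3 + 3·10^2 + 2·10 + 6; = 100000003326; G_8 = 100000003326−1 = 100000003325
step 8: 100000003325 = 10^(10 + 1) + 3·10^3 + 3·10^2 + 2·10 + 5; sub 11 for 10: 11^(11 + 1) + 3·11^3 + 3·11^2 + 2·11 + 5; = 3138428381104; G_9 = 3138428381104−1 = 3138428381103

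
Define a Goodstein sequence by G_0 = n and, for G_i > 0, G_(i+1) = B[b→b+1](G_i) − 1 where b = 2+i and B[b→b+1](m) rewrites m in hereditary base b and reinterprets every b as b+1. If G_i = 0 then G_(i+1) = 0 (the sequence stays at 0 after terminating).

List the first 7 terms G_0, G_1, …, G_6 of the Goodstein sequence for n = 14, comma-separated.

14, 110, 1281, 18750, 326591, 5862840, 134404971

14 —HB2→ 2^(2 + 1) + 2^2 + 2 —bump→ 3^(3 + 1) + 3^3 + 3 = 111 —(−1)→ 110
110 —HB3→ 3^(3 + 1) + 3^3 + 2 —bump→ 4^(4 + 1) + 4^4 + 2 = 1282 —(−1)→ 1281
1281 —HB4→ 4^(4 + 1) + 4^4 + 1 —bump→ 5^(5 + 1) + 5^5 + 1 = 18751 —(−1)→ 18750
18750 —HB5→ 5^(5 + 1) + 5^5 —bump→ 6^(6 + 1) + 6^6 = 326592 —(−1)→ 326591
326591 —HB6→ 6^(6 + 1) + 5·6^5 + 5·6^4 + 5·6^3 + 5·6^2 + 5·6 + 5 —bump→ 7^(7 + 1) + 5·7^5 + 5·7^4 + 5·7^3 + 5·7^2 + 5·7 + 5 = 5862841 —(−1)→ 5862840
5862840 —HB7→ 7^(7 + 1) + 5·7^5 + 5·7^4 + 5·7^3 + 5·7^2 + 5·7 + 4 —bump→ 8^(8 + 1) + 5·8^5 + 5·8^4 + 5·8^3 + 5·8^2 + 5·8 + 4 = 134404972 —(−1)→ 134404971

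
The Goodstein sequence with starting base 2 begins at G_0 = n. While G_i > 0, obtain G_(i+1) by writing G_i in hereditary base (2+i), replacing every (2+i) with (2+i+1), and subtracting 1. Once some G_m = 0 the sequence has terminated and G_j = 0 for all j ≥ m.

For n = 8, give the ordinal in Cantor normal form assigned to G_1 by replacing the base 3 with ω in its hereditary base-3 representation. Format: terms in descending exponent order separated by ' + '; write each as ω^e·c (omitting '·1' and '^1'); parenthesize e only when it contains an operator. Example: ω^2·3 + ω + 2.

ω^ω·2 + ω^2·2 + ω·2 + 2

G_0=8  [base 2] 2^(2 + 1)  →[2↦3]→  3^(3 + 1) = 81  −1 ⇒ G_1=80
G_1=80  [base 3] 2·3^3 + 2·3^2 + 2·3 + 2  →[3↦4]→  2·4^4 + 2·4^2 + 2·4 + 2 = 554  −1 ⇒ G_2=553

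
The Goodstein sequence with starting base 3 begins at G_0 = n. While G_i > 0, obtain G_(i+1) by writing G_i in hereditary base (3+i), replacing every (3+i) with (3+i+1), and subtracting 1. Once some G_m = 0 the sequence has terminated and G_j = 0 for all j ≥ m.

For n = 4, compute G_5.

step 0: 4 = 3 + 1; sub 4 for 3: 4 + 1; = 5; G_1 = 5−1 = 4
step 1: 4 = 4; sub 5 for 4: 5; = 5; G_2 = 5−1 = 4
step 2: 4 = 4; sub 6 for 5: 4; = 4; G_3 = 4−1 = 3
step 3: 3 = 3; sub 7 for 6: 3; = 3; G_4 = 3−1 = 2
step 4: 2 = 2; sub 8 for 7: 2; = 2; G_5 = 2−1 = 1
step 5: 1 = 1; sub 9 for 8: 1; = 1; G_6 = 1−1 = 0

1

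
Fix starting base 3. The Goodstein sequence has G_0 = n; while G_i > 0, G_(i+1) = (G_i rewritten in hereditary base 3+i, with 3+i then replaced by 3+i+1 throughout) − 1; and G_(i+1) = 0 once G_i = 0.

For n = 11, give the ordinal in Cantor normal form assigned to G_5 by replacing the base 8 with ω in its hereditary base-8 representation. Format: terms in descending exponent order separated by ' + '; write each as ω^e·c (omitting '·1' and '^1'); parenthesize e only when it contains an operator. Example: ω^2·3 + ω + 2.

G_0=11  [base 3] 3^2 + 2  →[3↦4]→  4^2 + 2 = 18  −1 ⇒ G_1=17
G_1=17  [base 4] 4^2 + 1  →[4↦5]→  5^2 + 1 = 26  −1 ⇒ G_2=25
G_2=25  [base 5] 5^2  →[5↦6]→  6^2 = 36  −1 ⇒ G_3=35
G_3=35  [base 6] 5·6 + 5  →[6↦7]→  5·7 + 5 = 40  −1 ⇒ G_4=39
G_4=39  [base 7] 5·7 + 4  →[7↦8]→  5·8 + 4 = 44  −1 ⇒ G_5=43
G_5=43  [base 8] 5·8 + 3  →[8↦9]→  5·9 + 3 = 48  −1 ⇒ G_6=47

ω·5 + 3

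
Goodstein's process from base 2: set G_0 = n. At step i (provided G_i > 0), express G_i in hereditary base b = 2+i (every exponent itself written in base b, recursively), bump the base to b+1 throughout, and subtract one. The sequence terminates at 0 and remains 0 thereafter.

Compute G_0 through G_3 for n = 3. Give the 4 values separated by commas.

i=0: 3 = 2 + 1 (b=2); 2→3: 3 + 1 = 4; 4−1 = 3
i=1: 3 = 3 (b=3); 3→4: 4 = 4; 4−1 = 3
i=2: 3 = 3 (b=4); 4→5: 3 = 3; 3−1 = 2

3, 3, 3, 2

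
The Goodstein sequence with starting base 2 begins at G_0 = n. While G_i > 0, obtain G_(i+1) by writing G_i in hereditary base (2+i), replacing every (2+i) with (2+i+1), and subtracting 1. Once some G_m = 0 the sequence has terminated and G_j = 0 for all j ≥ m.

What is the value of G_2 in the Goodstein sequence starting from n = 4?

step 0: 4 = 2^2; sub 3 for 2: 3^3; = 27; G_1 = 27−1 = 26
step 1: 26 = 2·3^2 + 2·3 + 2; sub 4 for 3: 2·4^2 + 2·4 + 2; = 42; G_2 = 42−1 = 41
step 2: 41 = 2·4^2 + 2·4 + 1; sub 5 for 4: 2·5^2 + 2·5 + 1; = 61; G_3 = 61−1 = 60

41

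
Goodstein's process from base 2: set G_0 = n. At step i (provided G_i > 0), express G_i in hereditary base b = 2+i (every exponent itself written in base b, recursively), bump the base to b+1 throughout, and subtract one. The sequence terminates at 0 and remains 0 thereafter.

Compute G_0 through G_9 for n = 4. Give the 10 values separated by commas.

4 —HB2→ 2^2 —bump→ 3^3 = 27 —(−1)→ 26
26 —HB3→ 2·3^2 + 2·3 + 2 —bump→ 2·4^2 + 2·4 + 2 = 42 —(−1)→ 41
41 —HB4→ 2·4^2 + 2·4 + 1 —bump→ 2·5^2 + 2·5 + 1 = 61 —(−1)→ 60
60 —HB5→ 2·5^2 + 2·5 —bump→ 2·6^2 + 2·6 = 84 —(−1)→ 83
83 —HB6→ 2·6^2 + 6 + 5 —bump→ 2·7^2 + 7 + 5 = 110 —(−1)→ 109
109 —HB7→ 2·7^2 + 7 + 4 —bump→ 2·8^2 + 8 + 4 = 140 —(−1)→ 139
139 —HB8→ 2·8^2 + 8 + 3 —bump→ 2·9^2 + 9 + 3 = 174 —(−1)→ 173
173 —HB9→ 2·9^2 + 9 + 2 —bump→ 2·10^2 + 10 + 2 = 212 —(−1)→ 211
211 —HB10→ 2·10^2 + 10 + 1 —bump→ 2·11^2 + 11 + 1 = 254 —(−1)→ 253

4, 26, 41, 60, 83, 109, 139, 173, 211, 253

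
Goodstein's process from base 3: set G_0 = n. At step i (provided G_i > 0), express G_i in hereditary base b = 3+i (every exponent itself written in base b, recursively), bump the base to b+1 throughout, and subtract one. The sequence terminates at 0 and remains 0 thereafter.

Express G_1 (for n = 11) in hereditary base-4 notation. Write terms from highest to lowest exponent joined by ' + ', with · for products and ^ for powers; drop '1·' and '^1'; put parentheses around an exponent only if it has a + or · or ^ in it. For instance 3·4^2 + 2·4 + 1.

[0] 11 ≡ 3^2 + 2 (base 3). Lift 4: 18. −1: 17.
[1] 17 ≡ 4^2 + 1 (base 4). Lift 5: 26. −1: 25.

4^2 + 1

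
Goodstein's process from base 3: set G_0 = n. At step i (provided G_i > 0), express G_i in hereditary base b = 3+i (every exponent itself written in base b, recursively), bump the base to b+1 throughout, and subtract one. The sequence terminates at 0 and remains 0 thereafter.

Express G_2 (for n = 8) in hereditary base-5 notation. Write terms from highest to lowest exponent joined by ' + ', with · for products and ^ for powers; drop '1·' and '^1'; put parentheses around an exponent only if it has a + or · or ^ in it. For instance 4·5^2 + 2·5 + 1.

8 —HB3→ 2·3 + 2 —bump→ 2·4 + 2 = 10 —(−1)→ 9
9 —HB4→ 2·4 + 1 —bump→ 2·5 + 1 = 11 —(−1)→ 10
10 —HB5→ 2·5 —bump→ 2·6 = 12 —(−1)→ 11

2·5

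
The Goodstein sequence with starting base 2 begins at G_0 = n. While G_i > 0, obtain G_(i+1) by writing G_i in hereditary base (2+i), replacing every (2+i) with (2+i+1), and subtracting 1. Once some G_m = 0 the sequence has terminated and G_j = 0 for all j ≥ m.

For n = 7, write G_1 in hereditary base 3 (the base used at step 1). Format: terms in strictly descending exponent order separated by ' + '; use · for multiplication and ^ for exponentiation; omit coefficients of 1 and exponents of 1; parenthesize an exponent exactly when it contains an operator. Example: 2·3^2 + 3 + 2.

3^3 + 3

step 0: 7 = 2^2 + 2 + 1; sub 3 for 2: 3^3 + 3 + 1; = 31; G_1 = 31−1 = 30
step 1: 30 = 3^3 + 3; sub 4 for 3: 4^4 + 4; = 260; G_2 = 260−1 = 259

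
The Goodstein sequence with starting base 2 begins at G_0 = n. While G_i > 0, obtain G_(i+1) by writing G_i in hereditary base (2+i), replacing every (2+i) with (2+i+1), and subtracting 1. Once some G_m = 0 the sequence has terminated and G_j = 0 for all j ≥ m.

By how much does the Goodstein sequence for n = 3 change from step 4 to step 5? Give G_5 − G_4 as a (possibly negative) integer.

3 —HB2→ 2 + 1 —bump→ 3 + 1 = 4 —(−1)→ 3
3 —HB3→ 3 —bump→ 4 = 4 —(−1)→ 3
3 —HB4→ 3 —bump→ 3 = 3 —(−1)→ 2
2 —HB5→ 2 —bump→ 2 = 2 —(−1)→ 1
1 —HB6→ 1 —bump→ 1 = 1 —(−1)→ 0

-1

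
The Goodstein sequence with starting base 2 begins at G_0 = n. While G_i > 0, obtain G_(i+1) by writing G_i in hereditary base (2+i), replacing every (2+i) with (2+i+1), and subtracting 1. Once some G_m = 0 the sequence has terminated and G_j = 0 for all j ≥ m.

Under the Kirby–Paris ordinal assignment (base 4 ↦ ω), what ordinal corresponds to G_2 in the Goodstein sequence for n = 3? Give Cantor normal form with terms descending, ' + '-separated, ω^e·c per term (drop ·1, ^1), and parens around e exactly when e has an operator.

3

i=0: 3 = 2 + 1 (b=2); 2→3: 3 + 1 = 4; 4−1 = 3
i=1: 3 = 3 (b=3); 3→4: 4 = 4; 4−1 = 3
i=2: 3 = 3 (b=4); 4→5: 3 = 3; 3−1 = 2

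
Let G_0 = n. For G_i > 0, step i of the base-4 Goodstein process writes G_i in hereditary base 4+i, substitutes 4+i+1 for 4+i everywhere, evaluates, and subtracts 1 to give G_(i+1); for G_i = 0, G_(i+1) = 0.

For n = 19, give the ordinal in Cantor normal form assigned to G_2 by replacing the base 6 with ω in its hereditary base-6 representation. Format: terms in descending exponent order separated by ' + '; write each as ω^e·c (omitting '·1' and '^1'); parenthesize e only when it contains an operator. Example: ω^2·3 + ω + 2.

i=0: 19 = 4^2 + 3 (b=4); 4→5: 5^2 + 3 = 28; 28−1 = 27
i=1: 27 = 5^2 + 2 (b=5); 5→6: 6^2 + 2 = 38; 38−1 = 37
i=2: 37 = 6^2 + 1 (b=6); 6→7: 7^2 + 1 = 50; 50−1 = 49

ω^2 + 1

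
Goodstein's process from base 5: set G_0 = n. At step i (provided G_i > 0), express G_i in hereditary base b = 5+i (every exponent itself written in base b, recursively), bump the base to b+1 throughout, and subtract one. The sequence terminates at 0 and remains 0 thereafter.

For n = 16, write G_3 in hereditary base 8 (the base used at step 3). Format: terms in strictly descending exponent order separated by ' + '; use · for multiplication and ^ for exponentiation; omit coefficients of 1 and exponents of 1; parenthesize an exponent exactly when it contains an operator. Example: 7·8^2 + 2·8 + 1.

base 5: 16 = 3·5 + 1; at 6: 3·6 + 1 = 19; next = 18
base 6: 18 = 3·6; at 7: 3·7 = 21; next = 20
base 7: 20 = 2·7 + 6; at 8: 2·8 + 6 = 22; next = 21

2·8 + 5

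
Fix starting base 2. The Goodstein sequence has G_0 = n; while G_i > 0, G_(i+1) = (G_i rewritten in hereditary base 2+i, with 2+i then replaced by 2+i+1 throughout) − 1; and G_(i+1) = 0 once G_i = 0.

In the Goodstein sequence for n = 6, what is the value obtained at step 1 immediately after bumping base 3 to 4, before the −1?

(0) 6|_2 = 2^2 + 2 ↦ 3^3 + 3|_3 = 30 ⇒ 29
(1) 29|_3 = 3^3 + 2 ↦ 4^4 + 2|_4 = 258 ⇒ 257

258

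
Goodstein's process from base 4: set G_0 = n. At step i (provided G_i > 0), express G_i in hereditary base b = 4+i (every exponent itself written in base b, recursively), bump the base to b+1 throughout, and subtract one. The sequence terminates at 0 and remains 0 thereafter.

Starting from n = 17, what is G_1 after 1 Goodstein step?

17 —HB4→ 4^2 + 1 —bump→ 5^2 + 1 = 26 —(−1)→ 25
25 —HB5→ 5^2 —bump→ 6^2 = 36 —(−1)→ 35

25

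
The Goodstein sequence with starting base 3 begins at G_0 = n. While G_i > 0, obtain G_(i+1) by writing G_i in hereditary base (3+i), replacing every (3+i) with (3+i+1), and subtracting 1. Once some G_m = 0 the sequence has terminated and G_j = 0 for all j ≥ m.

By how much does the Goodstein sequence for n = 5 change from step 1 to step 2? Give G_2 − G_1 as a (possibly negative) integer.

0

(0) 5|_3 = 3 + 2 ↦ 4 + 2|_4 = 6 ⇒ 5
(1) 5|_4 = 4 + 1 ↦ 5 + 1|_5 = 6 ⇒ 5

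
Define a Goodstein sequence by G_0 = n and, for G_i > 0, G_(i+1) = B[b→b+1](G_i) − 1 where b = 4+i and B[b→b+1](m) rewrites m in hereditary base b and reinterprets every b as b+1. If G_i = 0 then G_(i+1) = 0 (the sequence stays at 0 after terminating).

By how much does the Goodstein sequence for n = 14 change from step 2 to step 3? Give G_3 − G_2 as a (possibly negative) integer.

i=0: 14 = 3·4 + 2 (b=4); 4→5: 3·5 + 2 = 17; 17−1 = 16
i=1: 16 = 3·5 + 1 (b=5); 5→6: 3·6 + 1 = 19; 19−1 = 18
i=2: 18 = 3·6 (b=6); 6→7: 3·7 = 21; 21−1 = 20

2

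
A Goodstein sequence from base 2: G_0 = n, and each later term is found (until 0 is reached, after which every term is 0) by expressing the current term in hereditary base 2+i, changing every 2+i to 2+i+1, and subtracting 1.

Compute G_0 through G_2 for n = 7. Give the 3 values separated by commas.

(0) 7|_2 = 2^2 + 2 + 1 ↦ 3^3 + 3 + 1|_3 = 31 ⇒ 30
(1) 30|_3 = 3^3 + 3 ↦ 4^4 + 4|_4 = 260 ⇒ 259

7, 30, 259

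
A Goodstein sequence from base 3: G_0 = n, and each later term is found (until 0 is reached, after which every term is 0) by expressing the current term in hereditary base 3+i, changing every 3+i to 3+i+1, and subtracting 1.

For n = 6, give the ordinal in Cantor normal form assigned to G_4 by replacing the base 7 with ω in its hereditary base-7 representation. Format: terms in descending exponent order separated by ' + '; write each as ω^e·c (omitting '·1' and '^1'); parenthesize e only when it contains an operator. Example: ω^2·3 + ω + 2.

G_0=6  [base 3] 2·3  →[3↦4]→  2·4 = 8  −1 ⇒ G_1=7
G_1=7  [base 4] 4 + 3  →[4↦5]→  5 + 3 = 8  −1 ⇒ G_2=7
G_2=7  [base 5] 5 + 2  →[5↦6]→  6 + 2 = 8  −1 ⇒ G_3=7
G_3=7  [base 6] 6 + 1  →[6↦7]→  7 + 1 = 8  −1 ⇒ G_4=7

ω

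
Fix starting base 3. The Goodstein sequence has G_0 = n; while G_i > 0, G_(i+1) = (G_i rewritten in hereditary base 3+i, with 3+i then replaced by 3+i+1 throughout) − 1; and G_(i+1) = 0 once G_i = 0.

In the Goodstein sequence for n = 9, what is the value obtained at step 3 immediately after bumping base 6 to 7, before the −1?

22

base 3: 9 = 3^2; at 4: 4^2 = 16; next = 15
base 4: 15 = 3·4 + 3; at 5: 3·5 + 3 = 18; next = 17
base 5: 17 = 3·5 + 2; at 6: 3·6 + 2 = 20; next = 19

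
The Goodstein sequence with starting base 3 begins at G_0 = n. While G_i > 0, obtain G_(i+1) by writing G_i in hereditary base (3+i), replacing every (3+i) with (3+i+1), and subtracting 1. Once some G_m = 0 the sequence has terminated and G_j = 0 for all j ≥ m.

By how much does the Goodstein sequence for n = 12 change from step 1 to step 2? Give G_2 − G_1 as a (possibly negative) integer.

8

i=0: 12 = 3^2 + 3 (b=3); 3→4: 4^2 + 4 = 20; 20−1 = 19
i=1: 19 = 4^2 + 3 (b=4); 4→5: 5^2 + 3 = 28; 28−1 = 27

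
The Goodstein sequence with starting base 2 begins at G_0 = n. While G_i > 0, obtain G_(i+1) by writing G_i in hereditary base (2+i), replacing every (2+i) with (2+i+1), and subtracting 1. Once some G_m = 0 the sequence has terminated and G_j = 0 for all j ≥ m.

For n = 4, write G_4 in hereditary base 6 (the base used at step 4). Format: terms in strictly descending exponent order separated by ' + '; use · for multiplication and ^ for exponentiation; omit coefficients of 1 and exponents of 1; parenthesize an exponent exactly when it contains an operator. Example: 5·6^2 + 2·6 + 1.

G_0=4  [base 2] 2^2  →[2↦3]→  3^3 = 27  −1 ⇒ G_1=26
G_1=26  [base 3] 2·3^2 + 2·3 + 2  →[3↦4]→  2·4^2 + 2·4 + 2 = 42  −1 ⇒ G_2=41
G_2=41  [base 4] 2·4^2 + 2·4 + 1  →[4↦5]→  2·5^2 + 2·5 + 1 = 61  −1 ⇒ G_3=60
G_3=60  [base 5] 2·5^2 + 2·5  →[5↦6]→  2·6^2 + 2·6 = 84  −1 ⇒ G_4=83

2·6^2 + 6 + 5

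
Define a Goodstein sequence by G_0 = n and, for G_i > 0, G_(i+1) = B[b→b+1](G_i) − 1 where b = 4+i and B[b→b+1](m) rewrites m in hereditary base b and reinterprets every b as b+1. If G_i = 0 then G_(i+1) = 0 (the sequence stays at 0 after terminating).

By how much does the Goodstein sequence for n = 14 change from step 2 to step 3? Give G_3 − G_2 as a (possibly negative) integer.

G_0=14  [base 4] 3·4 + 2  →[4↦5]→  3·5 + 2 = 17  −1 ⇒ G_1=16
G_1=16  [base 5] 3·5 + 1  →[5↦6]→  3·6 + 1 = 19  −1 ⇒ G_2=18
G_2=18  [base 6] 3·6  →[6↦7]→  3·7 = 21  −1 ⇒ G_3=20

2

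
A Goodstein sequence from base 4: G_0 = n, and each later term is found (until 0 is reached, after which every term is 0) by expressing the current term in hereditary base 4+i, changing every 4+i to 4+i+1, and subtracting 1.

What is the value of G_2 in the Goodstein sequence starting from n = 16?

(0) 16|_4 = 4^2 ↦ 5^2|_5 = 25 ⇒ 24
(1) 24|_5 = 4·5 + 4 ↦ 4·6 + 4|_6 = 28 ⇒ 27
(2) 27|_6 = 4·6 + 3 ↦ 4·7 + 3|_7 = 31 ⇒ 30

27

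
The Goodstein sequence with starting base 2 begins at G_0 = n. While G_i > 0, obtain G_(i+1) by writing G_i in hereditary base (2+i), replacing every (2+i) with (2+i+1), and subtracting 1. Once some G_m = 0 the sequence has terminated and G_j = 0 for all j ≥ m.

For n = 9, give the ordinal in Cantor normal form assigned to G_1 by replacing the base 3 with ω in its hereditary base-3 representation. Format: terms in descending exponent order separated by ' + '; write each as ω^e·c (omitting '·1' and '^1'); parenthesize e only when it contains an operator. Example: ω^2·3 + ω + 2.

step 0: 9 = 2^(2 + 1) + 1; sub 3 for 2: 3^(3 + 1) + 1; = 82; G_1 = 82−1 = 81
step 1: 81 = 3^(3 + 1); sub 4 for 3: 4^(4 + 1); = 1024; G_2 = 1024−1 = 1023

ω^(ω + 1)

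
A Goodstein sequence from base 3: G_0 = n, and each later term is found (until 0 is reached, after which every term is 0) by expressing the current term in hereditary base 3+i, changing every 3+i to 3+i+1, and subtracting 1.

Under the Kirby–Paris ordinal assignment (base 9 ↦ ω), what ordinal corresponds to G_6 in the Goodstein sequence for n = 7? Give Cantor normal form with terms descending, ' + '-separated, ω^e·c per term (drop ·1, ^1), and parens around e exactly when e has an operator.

ω

G_0 = 7. HB_3(7) = 2·3 + 1. Bump = 9. G_1 = 8.
G_1 = 8. HB_4(8) = 2·4. Bump = 10. G_2 = 9.
G_2 = 9. HB_5(9) = 5 + 4. Bump = 10. G_3 = 9.
G_3 = 9. HB_6(9) = 6 + 3. Bump = 10. G_4 = 9.
G_4 = 9. HB_7(9) = 7 + 2. Bump = 10. G_5 = 9.
G_5 = 9. HB_8(9) = 8 + 1. Bump = 10. G_6 = 9.
G_6 = 9. HB_9(9) = 9. Bump = 10. G_7 = 9.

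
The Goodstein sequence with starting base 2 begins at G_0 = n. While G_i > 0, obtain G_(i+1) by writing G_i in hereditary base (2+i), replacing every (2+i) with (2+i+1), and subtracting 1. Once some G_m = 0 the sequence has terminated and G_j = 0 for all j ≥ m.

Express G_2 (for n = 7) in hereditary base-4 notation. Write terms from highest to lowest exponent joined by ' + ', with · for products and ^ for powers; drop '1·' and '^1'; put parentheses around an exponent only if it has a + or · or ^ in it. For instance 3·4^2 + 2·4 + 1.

4^4 + 3

i=0: 7 = 2^2 + 2 + 1 (b=2); 2→3: 3^3 + 3 + 1 = 31; 31−1 = 30
i=1: 30 = 3^3 + 3 (b=3); 3→4: 4^4 + 4 = 260; 260−1 = 259
i=2: 259 = 4^4 + 3 (b=4); 4→5: 5^5 + 3 = 3128; 3128−1 = 3127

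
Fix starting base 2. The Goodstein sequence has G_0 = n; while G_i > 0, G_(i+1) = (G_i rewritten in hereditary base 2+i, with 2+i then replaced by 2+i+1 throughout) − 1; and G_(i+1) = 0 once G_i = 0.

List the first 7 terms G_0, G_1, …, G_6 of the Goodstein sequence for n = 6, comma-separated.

6 —HB2→ 2^2 + 2 —bump→ 3^3 + 3 = 30 —(−1)→ 29
29 —HB3→ 3^3 + 2 —bump→ 4^4 + 2 = 258 —(−1)→ 257
257 —HB4→ 4^4 + 1 —bump→ 5^5 + 1 = 3126 —(−1)→ 3125
3125 —HB5→ 5^5 —bump→ 6^6 = 46656 —(−1)→ 46655
46655 —HB6→ 5·6^5 + 5·6^4 + 5·6^3 + 5·6^2 + 5·6 + 5 —bump→ 5·7^5 + 5·7^4 + 5·7^3 + 5·7^2 + 5·7 + 5 = 98040 —(−1)→ 98039
98039 —HB7→ 5·7^5 + 5·7^4 + 5·7^3 + 5·7^2 + 5·7 + 4 —bump→ 5·8^5 + 5·8^4 + 5·8^3 + 5·8^2 + 5·8 + 4 = 187244 —(−1)→ 187243

6, 29, 257, 3125, 46655, 98039, 187243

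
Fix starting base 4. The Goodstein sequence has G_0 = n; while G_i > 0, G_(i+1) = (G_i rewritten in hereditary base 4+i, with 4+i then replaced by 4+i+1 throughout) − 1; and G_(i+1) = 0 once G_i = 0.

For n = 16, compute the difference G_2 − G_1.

3

i=0: 16 = 4^2 (b=4); 4→5: 5^2 = 25; 25−1 = 24
i=1: 24 = 4·5 + 4 (b=5); 5→6: 4·6 + 4 = 28; 28−1 = 27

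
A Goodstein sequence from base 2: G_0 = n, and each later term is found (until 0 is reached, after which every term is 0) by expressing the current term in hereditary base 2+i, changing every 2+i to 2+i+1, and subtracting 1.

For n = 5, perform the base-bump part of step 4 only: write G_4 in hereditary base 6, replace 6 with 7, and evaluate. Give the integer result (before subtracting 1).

G_0=5  [base 2] 2^2 + 1  →[2↦3]→  3^3 + 1 = 28  −1 ⇒ G_1=27
G_1=27  [base 3] 3^3  →[3↦4]→  4^4 = 256  −1 ⇒ G_2=255
G_2=255  [base 4] 3·4^3 + 3·4^2 + 3·4 + 3  →[4↦5]→  3·5^3 + 3·5^2 + 3·5 + 3 = 468  −1 ⇒ G_3=467
G_3=467  [base 5] 3·5^3 + 3·5^2 + 3·5 + 2  →[5↦6]→  3·6^3 + 3·6^2 + 3·6 + 2 = 776  −1 ⇒ G_4=775
G_4=775  [base 6] 3·6^3 + 3·6^2 + 3·6 + 1  →[6↦7]→  3·7^3 + 3·7^2 + 3·7 + 1 = 1198  −1 ⇒ G_5=1197

1198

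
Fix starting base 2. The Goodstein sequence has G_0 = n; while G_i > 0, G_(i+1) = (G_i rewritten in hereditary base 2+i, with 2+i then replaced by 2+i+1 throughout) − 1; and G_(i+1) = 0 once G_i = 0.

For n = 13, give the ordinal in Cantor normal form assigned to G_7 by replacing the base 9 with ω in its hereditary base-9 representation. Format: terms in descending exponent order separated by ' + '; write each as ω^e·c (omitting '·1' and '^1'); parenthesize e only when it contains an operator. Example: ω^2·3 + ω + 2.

[0] 13 ≡ 2^(2 + 1) + 2^2 + 1 (base 2). Lift 3: 109. −1: 108.
[1] 108 ≡ 3^(3 + 1) + 3^3 (base 3). Lift 4: 1280. −1: 1279.
[2] 1279 ≡ 4^(4 + 1) + 3·4^3 + 3·4^2 + 3·4 + 3 (base 4). Lift 5: 16093. −1: 16092.
[3] 16092 ≡ 5^(5 + 1) + 3·5^3 + 3·5^2 + 3·5 + 2 (base 5). Lift 6: 280712. −1: 280711.
[4] 280711 ≡ 6^(6 + 1) + 3·6^3 + 3·6^2 + 3·6 + 1 (base 6). Lift 7: 5765999. −1: 5765998.
[5] 5765998 ≡ 7^(7 + 1) + 3·7^3 + 3·7^2 + 3·7 (base 7). Lift 8: 134219480. −1: 134219479.
[6] 134219479 ≡ 8^(8 + 1) + 3·8^3 + 3·8^2 + 2·8 + 7 (base 8). Lift 9: 3486786856. −1: 3486786855.

ω^(ω + 1) + ω^3·3 + ω^2·3 + ω·2 + 6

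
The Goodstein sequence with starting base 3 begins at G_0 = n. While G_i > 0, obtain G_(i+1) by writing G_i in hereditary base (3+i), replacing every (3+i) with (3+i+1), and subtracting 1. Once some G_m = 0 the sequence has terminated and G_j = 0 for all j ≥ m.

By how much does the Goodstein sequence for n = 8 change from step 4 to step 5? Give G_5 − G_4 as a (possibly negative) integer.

0

G_0 = 8. HB_3(8) = 2·3 + 2. Bump = 10. G_1 = 9.
G_1 = 9. HB_4(9) = 2·4 + 1. Bump = 11. G_2 = 10.
G_2 = 10. HB_5(10) = 2·5. Bump = 12. G_3 = 11.
G_3 = 11. HB_6(11) = 6 + 5. Bump = 12. G_4 = 11.
G_4 = 11. HB_7(11) = 7 + 4. Bump = 12. G_5 = 11.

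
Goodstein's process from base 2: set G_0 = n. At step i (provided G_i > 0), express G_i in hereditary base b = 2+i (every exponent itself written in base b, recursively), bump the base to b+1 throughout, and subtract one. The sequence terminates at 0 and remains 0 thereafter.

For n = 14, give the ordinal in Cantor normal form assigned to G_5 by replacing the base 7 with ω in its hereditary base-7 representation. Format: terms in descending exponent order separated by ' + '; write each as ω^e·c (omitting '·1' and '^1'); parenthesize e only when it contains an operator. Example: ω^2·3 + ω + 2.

base 2: 14 = 2^(2 + 1) + 2^2 + 2; at 3: 3^(3 + 1) + 3^3 + 3 = 111; next = 110
base 3: 110 = 3^(3 + 1) + 3^3 + 2; at 4: 4^(4 + 1) + 4^4 + 2 = 1282; next = 1281
base 4: 1281 = 4^(4 + 1) + 4^4 + 1; at 5: 5^(5 + 1) + 5^5 + 1 = 18751; next = 18750
base 5: 18750 = 5^(5 + 1) + 5^5; at 6: 6^(6 + 1) + 6^6 = 326592; next = 326591
base 6: 326591 = 6^(6 + 1) + 5·6^5 + 5·6^4 + 5·6^3 + 5·6^2 + 5·6 + 5; at 7: 7^(7 + 1) + 5·7^5 + 5·7^4 + 5·7^3 + 5·7^2 + 5·7 + 5 = 5862841; next = 5862840
base 7: 5862840 = 7^(7 + 1) + 5·7^5 + 5·7^4 + 5·7^3 + 5·7^2 + 5·7 + 4; at 8: 8^(8 + 1) + 5·8^5 + 5·8^4 + 5·8^3 + 5·8^2 + 5·8 + 4 = 134404972; next = 134404971

ω^(ω + 1) + ω^5·5 + ω^4·5 + ω^3·5 + ω^2·5 + ω·5 + 4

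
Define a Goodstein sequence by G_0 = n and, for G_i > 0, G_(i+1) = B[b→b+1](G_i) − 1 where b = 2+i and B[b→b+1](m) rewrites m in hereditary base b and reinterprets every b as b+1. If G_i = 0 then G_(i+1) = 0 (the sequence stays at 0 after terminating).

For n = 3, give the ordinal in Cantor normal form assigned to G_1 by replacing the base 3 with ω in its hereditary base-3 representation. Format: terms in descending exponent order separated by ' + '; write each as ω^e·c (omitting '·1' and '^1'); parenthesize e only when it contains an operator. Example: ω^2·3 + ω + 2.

ω

step 0: 3 = 2 + 1; sub 3 for 2: 3 + 1; = 4; G_1 = 4−1 = 3
step 1: 3 = 3; sub 4 for 3: 4; = 4; G_2 = 4−1 = 3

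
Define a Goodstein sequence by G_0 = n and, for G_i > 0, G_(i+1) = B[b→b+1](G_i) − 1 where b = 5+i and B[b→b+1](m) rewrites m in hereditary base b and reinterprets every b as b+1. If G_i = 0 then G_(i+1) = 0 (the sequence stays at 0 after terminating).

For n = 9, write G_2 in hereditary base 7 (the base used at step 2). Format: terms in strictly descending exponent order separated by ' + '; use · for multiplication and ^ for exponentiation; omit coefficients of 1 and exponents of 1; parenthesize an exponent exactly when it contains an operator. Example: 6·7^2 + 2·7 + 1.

G_0 = 9. HB_5(9) = 5 + 4. Bump = 10. G_1 = 9.
G_1 = 9. HB_6(9) = 6 + 3. Bump = 10. G_2 = 9.
G_2 = 9. HB_7(9) = 7 + 2. Bump = 10. G_3 = 9.

7 + 2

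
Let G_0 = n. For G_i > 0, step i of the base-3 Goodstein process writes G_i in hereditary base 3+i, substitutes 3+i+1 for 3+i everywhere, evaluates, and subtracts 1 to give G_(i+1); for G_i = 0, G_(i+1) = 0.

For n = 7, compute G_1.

base 3: 7 = 2·3 + 1; at 4: 2·4 + 1 = 9; next = 8
base 4: 8 = 2·4; at 5: 2·5 = 10; next = 9

8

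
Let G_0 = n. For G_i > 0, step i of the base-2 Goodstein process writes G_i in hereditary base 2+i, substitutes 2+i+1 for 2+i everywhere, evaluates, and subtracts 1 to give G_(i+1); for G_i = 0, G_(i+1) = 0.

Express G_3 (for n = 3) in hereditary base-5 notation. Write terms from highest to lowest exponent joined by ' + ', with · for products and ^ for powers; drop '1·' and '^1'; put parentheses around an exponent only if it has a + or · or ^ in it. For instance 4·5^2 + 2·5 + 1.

2

G_0 = 3. HB_2(3) = 2 + 1. Bump = 4. G_1 = 3.
G_1 = 3. HB_3(3) = 3. Bump = 4. G_2 = 3.
G_2 = 3. HB_4(3) = 3. Bump = 3. G_3 = 2.
G_3 = 2. HB_5(2) = 2. Bump = 2. G_4 = 1.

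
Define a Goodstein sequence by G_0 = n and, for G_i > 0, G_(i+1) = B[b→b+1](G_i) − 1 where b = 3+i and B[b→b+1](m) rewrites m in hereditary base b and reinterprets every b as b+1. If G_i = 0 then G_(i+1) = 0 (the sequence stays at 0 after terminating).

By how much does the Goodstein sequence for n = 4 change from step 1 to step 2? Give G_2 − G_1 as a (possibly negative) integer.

[0] 4 ≡ 3 + 1 (base 3). Lift 4: 5. −1: 4.
[1] 4 ≡ 4 (base 4). Lift 5: 5. −1: 4.

0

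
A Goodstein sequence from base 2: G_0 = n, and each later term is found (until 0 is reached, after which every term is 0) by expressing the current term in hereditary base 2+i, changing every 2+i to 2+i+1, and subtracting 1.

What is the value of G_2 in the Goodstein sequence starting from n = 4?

41

i=0: 4 = 2^2 (b=2); 2→3: 3^3 = 27; 27−1 = 26
i=1: 26 = 2·3^2 + 2·3 + 2 (b=3); 3→4: 2·4^2 + 2·4 + 2 = 42; 42−1 = 41
i=2: 41 = 2·4^2 + 2·4 + 1 (b=4); 4→5: 2·5^2 + 2·5 + 1 = 61; 61−1 = 60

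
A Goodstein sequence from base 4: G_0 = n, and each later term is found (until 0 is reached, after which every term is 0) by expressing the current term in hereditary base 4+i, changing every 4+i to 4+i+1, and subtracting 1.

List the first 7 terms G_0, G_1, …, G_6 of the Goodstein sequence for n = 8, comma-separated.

8 —HB4→ 2·4 —bump→ 2·5 = 10 —(−1)→ 9
9 —HB5→ 5 + 4 —bump→ 6 + 4 = 10 —(−1)→ 9
9 —HB6→ 6 + 3 —bump→ 7 + 3 = 10 —(−1)→ 9
9 —HB7→ 7 + 2 —bump→ 8 + 2 = 10 —(−1)→ 9
9 —HB8→ 8 + 1 —bump→ 9 + 1 = 10 —(−1)→ 9
9 —HB9→ 9 —bump→ 10 = 10 —(−1)→ 9

8, 9, 9, 9, 9, 9, 9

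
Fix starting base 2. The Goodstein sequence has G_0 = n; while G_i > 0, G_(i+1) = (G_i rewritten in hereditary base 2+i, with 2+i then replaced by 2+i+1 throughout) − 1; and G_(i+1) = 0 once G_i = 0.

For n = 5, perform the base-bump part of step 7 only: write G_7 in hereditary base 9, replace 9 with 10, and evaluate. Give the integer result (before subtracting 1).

G_0=5  [base 2] 2^2 + 1  →[2↦3]→  3^3 + 1 = 28  −1 ⇒ G_1=27
G_1=27  [base 3] 3^3  →[3↦4]→  4^4 = 256  −1 ⇒ G_2=255
G_2=255  [base 4] 3·4^3 + 3·4^2 + 3·4 + 3  →[4↦5]→  3·5^3 + 3·5^2 + 3·5 + 3 = 468  −1 ⇒ G_3=467
G_3=467  [base 5] 3·5^3 + 3·5^2 + 3·5 + 2  →[5↦6]→  3·6^3 + 3·6^2 + 3·6 + 2 = 776  −1 ⇒ G_4=775
G_4=775  [base 6] 3·6^3 + 3·6^2 + 3·6 + 1  →[6↦7]→  3·7^3 + 3·7^2 + 3·7 + 1 = 1198  −1 ⇒ G_5=1197
G_5=1197  [base 7] 3·7^3 + 3·7^2 + 3·7  →[7↦8]→  3·8^3 + 3·8^2 + 3·8 = 1752  −1 ⇒ G_6=1751
G_6=1751  [base 8] 3·8^3 + 3·8^2 + 2·8 + 7  →[8↦9]→  3·9^3 + 3·9^2 + 2·9 + 7 = 2455  −1 ⇒ G_7=2454

3326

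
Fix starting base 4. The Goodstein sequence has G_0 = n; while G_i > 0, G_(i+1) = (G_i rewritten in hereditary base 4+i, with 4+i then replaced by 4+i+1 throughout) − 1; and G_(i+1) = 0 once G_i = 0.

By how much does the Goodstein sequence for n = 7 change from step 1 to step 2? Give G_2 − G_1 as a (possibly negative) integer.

0

base 4: 7 = 4 + 3; at 5: 5 + 3 = 8; next = 7
base 5: 7 = 5 + 2; at 6: 6 + 2 = 8; next = 7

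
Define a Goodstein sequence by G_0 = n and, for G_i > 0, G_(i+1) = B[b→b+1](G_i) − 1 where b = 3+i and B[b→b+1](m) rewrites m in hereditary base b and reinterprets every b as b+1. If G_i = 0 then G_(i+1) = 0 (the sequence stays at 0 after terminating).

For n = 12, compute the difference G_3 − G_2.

10

[0] 12 ≡ 3^2 + 3 (base 3). Lift 4: 20. −1: 19.
[1] 19 ≡ 4^2 + 3 (base 4). Lift 5: 28. −1: 27.
[2] 27 ≡ 5^2 + 2 (base 5). Lift 6: 38. −1: 37.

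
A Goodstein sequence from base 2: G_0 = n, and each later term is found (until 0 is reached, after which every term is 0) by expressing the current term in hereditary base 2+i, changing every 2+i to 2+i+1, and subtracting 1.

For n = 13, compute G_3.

16092

[0] 13 ≡ 2^(2 + 1) + 2^2 + 1 (base 2). Lift 3: 109. −1: 108.
[1] 108 ≡ 3^(3 + 1) + 3^3 (base 3). Lift 4: 1280. −1: 1279.
[2] 1279 ≡ 4^(4 + 1) + 3·4^3 + 3·4^2 + 3·4 + 3 (base 4). Lift 5: 16093. −1: 16092.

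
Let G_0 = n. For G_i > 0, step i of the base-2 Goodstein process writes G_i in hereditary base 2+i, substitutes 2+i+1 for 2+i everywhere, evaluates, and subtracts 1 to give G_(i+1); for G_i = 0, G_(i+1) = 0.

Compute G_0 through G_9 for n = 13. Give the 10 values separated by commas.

13, 108, 1279, 16092, 280711, 5765998, 134219479, 3486786855, 100000003325, 3138428381103

(0) 13|_2 = 2^(2 + 1) + 2^2 + 1 ↦ 3^(3 + 1) + 3^3 + 1|_3 = 109 ⇒ 108
(1) 108|_3 = 3^(3 + 1) + 3^3 ↦ 4^(4 + 1) + 4^4|_4 = 1280 ⇒ 1279
(2) 1279|_4 = 4^(4 + 1) + 3·4^3 + 3·4^2 + 3·4 + 3 ↦ 5^(5 + 1) + 3·5^3 + 3·5^2 + 3·5 + 3|_5 = 16093 ⇒ 16092
(3) 16092|_5 = 5^(5 + 1) + 3·5^3 + 3·5^2 + 3·5 + 2 ↦ 6^(6 + 1) + 3·6^3 + 3·6^2 + 3·6 + 2|_6 = 280712 ⇒ 280711
(4) 280711|_6 = 6^(6 + 1) + 3·6^3 + 3·6^2 + 3·6 + 1 ↦ 7^(7 + 1) + 3·7^3 + 3·7^2 + 3·7 + 1|_7 = 5765999 ⇒ 5765998
(5) 5765998|_7 = 7^(7 + 1) + 3·7^3 + 3·7^2 + 3·7 ↦ 8^(8 + 1) + 3·8^3 + 3·8^2 + 3·8|_8 = 134219480 ⇒ 134219479
(6) 134219479|_8 = 8^(8 + 1) + 3·8^3 + 3·8^2 + 2·8 + 7 ↦ 9^(9 + 1) + 3·9^3 + 3·9^2 + 2·9 + 7|_9 = 3486786856 ⇒ 3486786855
(7) 3486786855|_9 = 9^(9 + 1) + 3·9^3 + 3·9^2 + 2·9 + 6 ↦ 10^(10 + 1) + 3·10^3 + 3·10^2 + 2·10 + 6|_10 = 100000003326 ⇒ 100000003325
(8) 100000003325|_10 = 10^(10 + 1) + 3·10^3 + 3·10^2 + 2·10 + 5 ↦ 11^(11 + 1) + 3·11^3 + 3·11^2 + 2·11 + 5|_11 = 3138428381104 ⇒ 3138428381103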